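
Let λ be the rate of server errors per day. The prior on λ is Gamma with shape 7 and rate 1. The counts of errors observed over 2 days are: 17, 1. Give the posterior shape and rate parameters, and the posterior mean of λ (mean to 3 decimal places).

Posterior: Gamma(shape=25, rate=3); mean ≈ 8.333

Total count ∑xᵢ = 18 over n = 2 days.
Gamma is conjugate to the Poisson likelihood: posterior is Gamma(shape = 7+18 = 25, rate = 1+2 = 3).
Posterior mean = shape/rate = 25/3 = 8.333.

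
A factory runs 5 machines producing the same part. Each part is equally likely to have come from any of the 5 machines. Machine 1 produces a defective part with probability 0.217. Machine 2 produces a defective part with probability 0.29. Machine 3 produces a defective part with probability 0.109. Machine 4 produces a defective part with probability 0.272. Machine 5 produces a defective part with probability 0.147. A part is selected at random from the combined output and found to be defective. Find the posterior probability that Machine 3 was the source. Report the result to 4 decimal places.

Posterior probability ≈ 0.1053

Tabulate prior·likelihood by source: [1] prior 0.2, lik 0.217, product 0.04340; [2] prior 0.2, lik 0.29, product 0.05800; [3] prior 0.2, lik 0.109, product 0.02180; [4] prior 0.2, lik 0.272, product 0.05440; [5] prior 0.2, lik 0.147, product 0.02940.
Normalizing constant = 0.20700; the posterior for Machine 3 is its product over the sum, 0.02180/0.20700 = 0.1053.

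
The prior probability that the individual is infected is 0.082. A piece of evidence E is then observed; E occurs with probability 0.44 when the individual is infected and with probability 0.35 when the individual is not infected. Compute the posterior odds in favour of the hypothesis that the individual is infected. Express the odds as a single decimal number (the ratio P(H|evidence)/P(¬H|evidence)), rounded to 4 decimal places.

Prior odds = 0.082/(1−0.082) = 0.089325. In log-odds, ln(0.089325) = -2.4155.
Add log likelihood ratio: ln(1.2571) = 0.22884.
Posterior log-odds = -2.1866, so posterior odds = exp(-2.1866) = 0.11229.

Posterior odds ≈ 0.1123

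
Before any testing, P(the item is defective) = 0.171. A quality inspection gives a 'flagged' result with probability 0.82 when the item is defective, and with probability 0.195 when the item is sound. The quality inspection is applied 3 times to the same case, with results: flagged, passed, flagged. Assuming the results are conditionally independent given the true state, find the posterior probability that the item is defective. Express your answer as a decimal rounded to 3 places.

Let H be the event that the item is defective; start with P(H) = 0.171. P('flagged'|H) = 0.82, P('flagged'|¬H) = 0.195.
Update on result 1 ('flagged'): P(H) ← 0.82·0.1710 / (0.82·0.1710 + 0.195·0.8290) = 0.14022/0.30188 = 0.4645.
Update on result 2 ('passed'): P(H) ← 0.18·0.4645 / (0.18·0.4645 + 0.805·0.5355) = 0.083609/0.51469 = 0.1624.
Update on result 3 ('flagged'): P(H) ← 0.82·0.1624 / (0.82·0.1624 + 0.195·0.8376) = 0.13321/0.29653 = 0.4492.

Posterior P(H) ≈ 0.449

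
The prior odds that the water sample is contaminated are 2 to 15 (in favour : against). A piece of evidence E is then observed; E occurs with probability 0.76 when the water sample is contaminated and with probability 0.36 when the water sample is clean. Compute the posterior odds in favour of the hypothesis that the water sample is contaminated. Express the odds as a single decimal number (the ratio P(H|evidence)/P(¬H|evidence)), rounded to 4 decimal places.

Prior odds = 2/15 = 0.13333. In log-odds, ln(0.13333) = -2.0149.
Add log likelihood ratio: ln(2.1111) = 0.74721.
Posterior log-odds = -1.2677, so posterior odds = exp(-1.2677) = 0.28148.

Posterior odds ≈ 0.2815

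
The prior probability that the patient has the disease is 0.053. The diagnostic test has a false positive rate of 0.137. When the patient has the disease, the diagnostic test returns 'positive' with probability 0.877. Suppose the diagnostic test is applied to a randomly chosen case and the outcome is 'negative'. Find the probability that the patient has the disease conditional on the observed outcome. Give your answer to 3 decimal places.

Let H be the event that the patient has the disease. P(H) = 0.053, so P(¬H) = 0.947. With E the 'negative' result, P(E|H) = 0.123 and P(E|¬H) = 0.863.
P(E) = 0.123·0.053 + 0.863·0.947 = 0.0065190 + 0.81726 = 0.82378.
By Bayes' theorem, P(H|E) = 0.0065190 / 0.82378 = 0.008.

P(H | E) ≈ 0.008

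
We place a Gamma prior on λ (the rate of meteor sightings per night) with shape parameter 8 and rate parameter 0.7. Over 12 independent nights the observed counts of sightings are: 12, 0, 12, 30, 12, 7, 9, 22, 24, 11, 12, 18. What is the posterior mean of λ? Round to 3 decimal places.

Total count ∑xᵢ = 169 over n = 12 nights.
Gamma is conjugate to the Poisson likelihood: posterior is Gamma(shape = 8+169 = 177, rate = 0.7+12 = 12.7).
Posterior mean = shape/rate = 177/12.7 = 13.937.

Posterior mean ≈ 13.937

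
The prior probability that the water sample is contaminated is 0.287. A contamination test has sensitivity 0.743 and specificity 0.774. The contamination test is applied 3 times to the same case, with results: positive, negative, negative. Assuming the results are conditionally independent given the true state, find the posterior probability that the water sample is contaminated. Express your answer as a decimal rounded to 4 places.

With H the event that the water sample is contaminated, the joint likelihood of the observed sequence is P(data|H) = 0.743·0.257·0.257 = 0.049074 and P(data|¬H) = 0.226·0.774·0.774 = 0.13539.
Bayes: P(H|data) = 0.287·0.049074 / (0.287·0.049074 + 0.713·0.13539) = 0.014084/0.11062 = 0.1273.

Posterior P(H) ≈ 0.1273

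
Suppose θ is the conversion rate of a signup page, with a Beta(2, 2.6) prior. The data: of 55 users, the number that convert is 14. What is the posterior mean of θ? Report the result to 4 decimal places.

Observing 14 successes and 41 failures updates Beta(2, 2.6) by adding the success and failure counts to the two shape parameters: α = 2+14 = 16, β = 2.6+41 = 43.6.
E[θ | data] = 16/(16+43.6) = 0.2685.

Posterior mean ≈ 0.2685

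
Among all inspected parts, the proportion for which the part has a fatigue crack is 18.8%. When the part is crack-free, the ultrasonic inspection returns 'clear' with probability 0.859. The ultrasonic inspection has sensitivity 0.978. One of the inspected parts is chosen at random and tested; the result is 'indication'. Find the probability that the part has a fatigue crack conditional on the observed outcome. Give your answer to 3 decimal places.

P(H | E) ≈ 0.616

Let H be the event that the part has a fatigue crack. P(H) = 0.188, so P(¬H) = 0.812. With E the 'indication' result, P(E|H) = 0.978 and P(E|¬H) = 0.141.
P(E) = 0.978·0.188 + 0.141·0.812 = 0.18386 + 0.11449 = 0.29836.
By Bayes' theorem, P(H|E) = 0.18386 / 0.29836 = 0.616.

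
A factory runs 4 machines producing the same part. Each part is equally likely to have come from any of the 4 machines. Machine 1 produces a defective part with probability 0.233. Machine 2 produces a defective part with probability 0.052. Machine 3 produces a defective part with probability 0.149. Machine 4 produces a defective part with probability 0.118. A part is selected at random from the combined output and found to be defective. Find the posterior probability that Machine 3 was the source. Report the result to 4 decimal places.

Posterior probability ≈ 0.2699

Tabulate prior·likelihood by source: [1] prior 0.25, lik 0.233, product 0.05825; [2] prior 0.25, lik 0.052, product 0.01300; [3] prior 0.25, lik 0.149, product 0.03725; [4] prior 0.25, lik 0.118, product 0.02950.
Normalizing constant = 0.13800; the posterior for Machine 3 is its product over the sum, 0.03725/0.13800 = 0.2699.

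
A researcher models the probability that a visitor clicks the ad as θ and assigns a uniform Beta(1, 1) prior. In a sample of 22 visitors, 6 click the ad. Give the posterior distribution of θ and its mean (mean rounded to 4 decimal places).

Observing 6 successes and 16 failures updates Beta(1, 1) by adding the success and failure counts to the two shape parameters: α = 1+6 = 7, β = 1+16 = 17.
Posterior mean = α/(α+β) = 7/24 = 0.2917.

Posterior: Beta(7, 17); mean ≈ 0.2917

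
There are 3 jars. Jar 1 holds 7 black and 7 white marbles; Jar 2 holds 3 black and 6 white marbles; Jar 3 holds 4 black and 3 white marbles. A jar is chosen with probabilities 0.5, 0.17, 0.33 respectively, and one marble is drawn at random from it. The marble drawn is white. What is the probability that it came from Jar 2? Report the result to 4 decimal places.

Tabulate prior·likelihood by source: [1] prior 0.5, lik 0.5, product 0.2500; [2] prior 0.17, lik 0.6667, product 0.1133; [3] prior 0.33, lik 0.4286, product 0.1414.
Normalizing constant = 0.50476; the posterior for Jar 2 is its product over the sum, 0.1133/0.50476 = 0.2245.

Posterior probability ≈ 0.2245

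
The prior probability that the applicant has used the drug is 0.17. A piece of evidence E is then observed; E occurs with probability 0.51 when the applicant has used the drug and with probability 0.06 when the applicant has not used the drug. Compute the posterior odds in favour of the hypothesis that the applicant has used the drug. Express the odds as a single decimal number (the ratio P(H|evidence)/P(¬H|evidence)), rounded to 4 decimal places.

Posterior odds ≈ 1.7410

Prior odds = 0.17/(1−0.17) = 0.20482. In log-odds, ln(0.20482) = -1.5856.
Add log likelihood ratio: ln(8.5000) = 2.1401.
Posterior log-odds = 0.55444, so posterior odds = exp(0.55444) = 1.7410.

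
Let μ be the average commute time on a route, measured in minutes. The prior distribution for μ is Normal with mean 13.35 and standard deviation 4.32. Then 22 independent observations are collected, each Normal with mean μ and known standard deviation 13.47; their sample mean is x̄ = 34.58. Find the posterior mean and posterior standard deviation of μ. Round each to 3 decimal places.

Prior precision 1/τ₀² = 1/4.32² = 0.0535837; data precision n/σ² = 22/13.47² = 0.121252.
Posterior precision = 0.0535837 + 0.121252 = 0.174835, giving posterior SD = 1/√0.174835 = 2.392.
Posterior mean = (0.0535837·13.35 + 0.121252·34.58) / 0.174835 = 28.073.

Posterior mean ≈ 28.073; posterior SD ≈ 2.392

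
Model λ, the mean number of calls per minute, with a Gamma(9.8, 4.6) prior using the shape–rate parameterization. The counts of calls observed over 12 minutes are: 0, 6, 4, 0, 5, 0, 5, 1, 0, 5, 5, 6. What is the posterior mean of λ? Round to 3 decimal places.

Posterior mean ≈ 2.819

Total count ∑xᵢ = 37 over n = 12 minutes.
Gamma is conjugate to the Poisson likelihood: posterior is Gamma(shape = 9.8+37 = 46.8, rate = 4.6+12 = 16.6).
E[λ | data] = 46.8/16.6 = 2.819.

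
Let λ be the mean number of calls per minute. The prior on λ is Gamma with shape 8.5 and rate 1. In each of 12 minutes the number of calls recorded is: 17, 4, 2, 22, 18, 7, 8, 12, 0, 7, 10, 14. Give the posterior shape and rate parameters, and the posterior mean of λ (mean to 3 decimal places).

The Poisson likelihood adds the total count to the shape and the number of exposure periods to the rate. Here ∑xᵢ = 121 and n = 12, so shape 8.5→129.5 and rate 1→13.
E[λ | data] = 129.5/13 = 9.962.

Posterior: Gamma(shape=129.5, rate=13); mean ≈ 9.962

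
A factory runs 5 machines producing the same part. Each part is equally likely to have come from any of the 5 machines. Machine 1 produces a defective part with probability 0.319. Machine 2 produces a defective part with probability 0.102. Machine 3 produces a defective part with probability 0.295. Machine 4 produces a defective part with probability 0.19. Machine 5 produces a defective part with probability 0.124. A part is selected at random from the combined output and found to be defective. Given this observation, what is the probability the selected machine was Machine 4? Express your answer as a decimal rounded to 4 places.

Tabulate prior·likelihood by source: [1] prior 0.2, lik 0.319, product 0.06380; [2] prior 0.2, lik 0.102, product 0.02040; [3] prior 0.2, lik 0.295, product 0.05900; [4] prior 0.2, lik 0.19, product 0.03800; [5] prior 0.2, lik 0.124, product 0.02480.
Normalizing constant = 0.20600; the posterior for Machine 4 is its product over the sum, 0.03800/0.20600 = 0.1845.

Posterior probability ≈ 0.1845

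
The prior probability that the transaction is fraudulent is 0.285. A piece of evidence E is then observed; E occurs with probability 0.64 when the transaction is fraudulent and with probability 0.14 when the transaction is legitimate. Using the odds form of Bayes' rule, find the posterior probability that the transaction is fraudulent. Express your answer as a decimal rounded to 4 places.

Prior odds = 0.285/(1−0.285) = 0.39860. In log-odds, ln(0.39860) = -0.91979.
Add log likelihood ratio: ln(4.5714) = 1.5198.
Posterior log-odds = 0.60003, so posterior odds = exp(0.60003) = 1.8222. Converting, P(H|E) = 1.8222/2.8222 = 0.6457.

Posterior probability ≈ 0.6457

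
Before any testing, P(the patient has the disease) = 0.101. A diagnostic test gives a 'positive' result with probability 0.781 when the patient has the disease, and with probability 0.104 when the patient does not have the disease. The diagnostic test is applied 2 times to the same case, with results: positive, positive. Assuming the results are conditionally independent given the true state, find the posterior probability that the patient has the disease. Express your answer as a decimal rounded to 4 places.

Posterior P(H) ≈ 0.8637

Let H be the event that the patient has the disease; start with P(H) = 0.101. P('positive'|H) = 0.781, P('positive'|¬H) = 0.104.
Update on result 1 ('positive'): P(H) ← 0.781·0.1010 / (0.781·0.1010 + 0.104·0.8990) = 0.078881/0.17238 = 0.4576.
Update on result 2 ('positive'): P(H) ← 0.781·0.4576 / (0.781·0.4576 + 0.104·0.5424) = 0.35739/0.41380 = 0.8637.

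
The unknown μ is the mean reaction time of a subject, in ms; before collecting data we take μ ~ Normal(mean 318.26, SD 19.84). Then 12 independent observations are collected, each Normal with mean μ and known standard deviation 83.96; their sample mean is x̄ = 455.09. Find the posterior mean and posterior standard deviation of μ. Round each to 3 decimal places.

Posterior mean ≈ 373.159; posterior SD ≈ 15.352

Prior precision 1/τ₀² = 1/19.84² = 0.00254049; data precision n/σ² = 12/83.96² = 0.00170230.
Posterior precision = 0.00254049 + 0.00170230 = 0.00424279, giving posterior SD = 1/√0.00424279 = 15.352.
Posterior mean = (0.00254049·318.26 + 0.00170230·455.09) / 0.00424279 = 373.159.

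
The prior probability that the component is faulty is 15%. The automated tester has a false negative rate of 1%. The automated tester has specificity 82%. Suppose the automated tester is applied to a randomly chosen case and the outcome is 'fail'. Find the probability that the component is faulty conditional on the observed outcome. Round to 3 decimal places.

Write H for 'the component is faulty'. Prior odds H:¬H = 0.15/0.85 = 0.17647. For the 'fail' outcome, the likelihood ratio is 0.99/0.18 = 5.5000.
Posterior odds = 0.17647 × 5.5000 = 0.97059, so P(H|E) = 0.97059/(1+0.97059) = 0.493.

P(H | E) ≈ 0.493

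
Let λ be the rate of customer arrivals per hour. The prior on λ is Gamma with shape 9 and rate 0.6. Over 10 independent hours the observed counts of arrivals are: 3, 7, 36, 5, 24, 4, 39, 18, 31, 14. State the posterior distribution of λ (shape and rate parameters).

Total count ∑xᵢ = 181 over n = 10 hours.
Gamma is conjugate to the Poisson likelihood: posterior is Gamma(shape = 9+181 = 190, rate = 0.6+10 = 10.6).

Posterior: Gamma(shape=190, rate=10.6)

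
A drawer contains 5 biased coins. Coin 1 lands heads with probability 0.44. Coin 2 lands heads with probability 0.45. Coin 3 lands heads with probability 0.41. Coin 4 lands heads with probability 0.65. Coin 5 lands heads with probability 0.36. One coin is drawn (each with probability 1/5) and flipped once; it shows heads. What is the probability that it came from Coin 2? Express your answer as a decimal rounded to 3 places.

Posterior probability ≈ 0.195

P(heads|C1) = 0.44; P(heads|C2) = 0.45; P(heads|C3) = 0.41; P(heads|C4) = 0.65; P(heads|C5) = 0.36.
Prior × likelihood for each source: 0.2·0.44=0.08800, 0.2·0.45=0.09000, 0.2·0.41=0.08200, 0.2·0.65=0.1300, 0.2·0.36=0.07200. Summing gives P(heads) = 0.46200.
P(Coin 2 | heads) = 0.09000 / 0.46200 = 0.195.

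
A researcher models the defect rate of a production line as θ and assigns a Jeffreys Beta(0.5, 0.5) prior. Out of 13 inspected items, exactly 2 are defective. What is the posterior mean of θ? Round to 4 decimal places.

Posterior mean ≈ 0.1786

Observing 2 successes and 11 failures updates Beta(0.5, 0.5) by adding the success and failure counts to the two shape parameters: α = 0.5+2 = 2.5, β = 0.5+11 = 11.5.
Posterior mean = α/(α+β) = 2.5/14 = 0.1786.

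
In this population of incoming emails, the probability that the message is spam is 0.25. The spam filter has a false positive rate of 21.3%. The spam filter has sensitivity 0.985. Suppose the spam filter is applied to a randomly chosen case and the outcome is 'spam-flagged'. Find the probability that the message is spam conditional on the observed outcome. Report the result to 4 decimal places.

Write H for 'the message is spam'. Prior odds H:¬H = 0.25/0.75 = 0.33333. For the 'spam-flagged' outcome, the likelihood ratio is 0.985/0.213 = 4.6244.
Posterior odds = 0.33333 × 4.6244 = 1.5415, so P(H|E) = 1.5415/(1+1.5415) = 0.6065.

P(H | E) ≈ 0.6065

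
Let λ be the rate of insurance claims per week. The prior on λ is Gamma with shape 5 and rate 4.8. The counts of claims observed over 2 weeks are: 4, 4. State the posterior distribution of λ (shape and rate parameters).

The Poisson likelihood adds the total count to the shape and the number of exposure periods to the rate. Here ∑xᵢ = 8 and n = 2, so shape 5→13 and rate 4.8→6.8.

Posterior: Gamma(shape=13, rate=6.8)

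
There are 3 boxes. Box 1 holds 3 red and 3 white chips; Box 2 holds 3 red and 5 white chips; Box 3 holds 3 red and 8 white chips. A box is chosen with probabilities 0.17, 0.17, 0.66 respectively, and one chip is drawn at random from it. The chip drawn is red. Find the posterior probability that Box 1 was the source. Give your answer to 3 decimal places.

Posterior probability ≈ 0.259

Tabulate prior·likelihood by source: [1] prior 0.17, lik 0.5, product 0.08500; [2] prior 0.17, lik 0.375, product 0.06375; [3] prior 0.66, lik 0.2727, product 0.1800.
Normalizing constant = 0.32875; the posterior for Box 1 is its product over the sum, 0.08500/0.32875 = 0.259.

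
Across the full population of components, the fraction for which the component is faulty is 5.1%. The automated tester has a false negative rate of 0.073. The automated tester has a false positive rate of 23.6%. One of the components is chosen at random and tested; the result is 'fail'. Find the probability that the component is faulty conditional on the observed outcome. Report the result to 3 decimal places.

P(H | E) ≈ 0.174

Write H for 'the component is faulty'. Prior odds H:¬H = 0.051/0.949 = 0.053741. For the 'fail' outcome, the likelihood ratio is 0.927/0.236 = 3.9280.
Posterior odds = 0.053741 × 3.9280 = 0.21109, so P(H|E) = 0.21109/(1+0.21109) = 0.174.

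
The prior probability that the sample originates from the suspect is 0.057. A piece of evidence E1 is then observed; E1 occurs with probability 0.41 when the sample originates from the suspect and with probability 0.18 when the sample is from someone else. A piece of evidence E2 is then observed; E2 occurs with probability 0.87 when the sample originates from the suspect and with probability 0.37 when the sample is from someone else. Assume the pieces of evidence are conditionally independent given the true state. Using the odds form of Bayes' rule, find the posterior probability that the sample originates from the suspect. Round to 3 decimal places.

Prior odds = 0.057/(1−0.057) = 0.060445. In log-odds, ln(0.060445) = -2.8060.
Add log likelihood ratios: ln(2.2778) + ln(2.3514) = 1.6782.
Posterior log-odds = -1.1278, so posterior odds = exp(-1.1278) = 0.32374. Converting, P(H|E) = 0.32374/1.3237 = 0.245.

Posterior probability ≈ 0.245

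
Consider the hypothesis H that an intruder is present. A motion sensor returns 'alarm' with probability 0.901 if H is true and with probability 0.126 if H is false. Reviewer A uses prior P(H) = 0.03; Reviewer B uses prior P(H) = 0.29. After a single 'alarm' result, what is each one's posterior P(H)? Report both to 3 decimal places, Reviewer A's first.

P('+'|H) = 0.901, P('+'|¬H) = 0.126.
Reviewer A: numerator 0.901·0.03 = 0.027030; evidence = 0.027030+0.126·0.97 = 0.14925; posterior = 0.181.
Reviewer B: numerator 0.901·0.29 = 0.26129; evidence = 0.26129+0.126·0.71 = 0.35075; posterior = 0.745.

Reviewer A: 0.181; Reviewer B: 0.745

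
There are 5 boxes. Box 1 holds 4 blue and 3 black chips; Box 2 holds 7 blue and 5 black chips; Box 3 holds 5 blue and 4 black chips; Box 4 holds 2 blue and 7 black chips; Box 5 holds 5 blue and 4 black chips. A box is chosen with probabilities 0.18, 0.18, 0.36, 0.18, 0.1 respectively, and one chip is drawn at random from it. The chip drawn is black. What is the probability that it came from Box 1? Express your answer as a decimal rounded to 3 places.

Posterior probability ≈ 0.155

P(black|Box 1) = 0.4286; P(black|Box 2) = 0.4167; P(black|Box 3) = 0.4444; P(black|Box 4) = 0.7778; P(black|Box 5) = 0.4444.
Prior × likelihood for each source: 0.18·0.4286=0.07714, 0.18·0.4167=0.07500, 0.36·0.4444=0.1600, 0.18·0.7778=0.1400, 0.1·0.4444=0.04444. Summing gives P(black) = 0.49659.
P(Box 1 | black) = 0.07714 / 0.49659 = 0.155.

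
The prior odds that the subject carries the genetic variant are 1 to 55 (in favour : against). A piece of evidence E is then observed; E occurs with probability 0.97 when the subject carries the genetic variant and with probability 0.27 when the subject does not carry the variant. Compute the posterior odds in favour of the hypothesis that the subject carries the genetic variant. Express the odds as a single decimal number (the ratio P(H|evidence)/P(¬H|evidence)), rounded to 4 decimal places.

Prior odds = 1/55 = 0.018182.
Likelihood ratio for E = 0.97/0.27 = 3.5926.
Posterior odds = prior odds × LR = 0.065320.

Posterior odds ≈ 0.0653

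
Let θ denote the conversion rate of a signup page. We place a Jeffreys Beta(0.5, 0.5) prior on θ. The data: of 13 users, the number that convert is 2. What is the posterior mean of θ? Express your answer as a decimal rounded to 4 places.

Posterior mean ≈ 0.1786

Observing 2 successes and 11 failures updates Beta(0.5, 0.5) by adding the success and failure counts to the two shape parameters: α = 0.5+2 = 2.5, β = 0.5+11 = 11.5.
E[θ | data] = 2.5/(2.5+11.5) = 0.1786.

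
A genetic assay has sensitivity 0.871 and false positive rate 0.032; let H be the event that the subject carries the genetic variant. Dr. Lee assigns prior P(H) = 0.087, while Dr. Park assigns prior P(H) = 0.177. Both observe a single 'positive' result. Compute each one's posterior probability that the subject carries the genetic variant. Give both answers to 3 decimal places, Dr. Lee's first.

Dr. Lee: 0.722; Dr. Park: 0.854

P('+'|H) = 0.871, P('+'|¬H) = 0.032.
Dr. Lee: numerator 0.871·0.087 = 0.075777; evidence = 0.075777+0.032·0.913 = 0.10499; posterior = 0.722.
Dr. Park: numerator 0.871·0.177 = 0.15417; evidence = 0.15417+0.032·0.823 = 0.18050; posterior = 0.854.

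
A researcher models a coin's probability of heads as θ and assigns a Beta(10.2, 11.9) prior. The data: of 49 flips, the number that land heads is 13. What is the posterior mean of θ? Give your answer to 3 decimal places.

Observing 13 successes and 36 failures updates Beta(10.2, 11.9) by adding the success and failure counts to the two shape parameters: α = 10.2+13 = 23.2, β = 11.9+36 = 47.9.
E[θ | data] = 23.2/(23.2+47.9) = 0.326.

Posterior mean ≈ 0.326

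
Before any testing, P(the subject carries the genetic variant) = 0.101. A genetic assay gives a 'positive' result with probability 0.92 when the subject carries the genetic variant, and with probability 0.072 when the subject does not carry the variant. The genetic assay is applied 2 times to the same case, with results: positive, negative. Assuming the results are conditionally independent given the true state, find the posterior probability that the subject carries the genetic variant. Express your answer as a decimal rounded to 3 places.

Posterior P(H) ≈ 0.110

Let H be the event that the subject carries the genetic variant; start with P(H) = 0.101. P('positive'|H) = 0.92, P('positive'|¬H) = 0.072.
Update on result 1 ('positive'): P(H) ← 0.92·0.1010 / (0.92·0.1010 + 0.072·0.8990) = 0.092920/0.15765 = 0.5894.
Update on result 2 ('negative'): P(H) ← 0.08·0.5894 / (0.08·0.5894 + 0.928·0.4106) = 0.047153/0.42818 = 0.1101.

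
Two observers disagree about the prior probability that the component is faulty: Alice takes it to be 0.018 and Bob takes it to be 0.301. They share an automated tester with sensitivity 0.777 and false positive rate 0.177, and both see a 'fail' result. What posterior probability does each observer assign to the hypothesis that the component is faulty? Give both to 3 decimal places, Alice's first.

The likelihood ratio for a 'fail' result is 0.777/0.177 = 4.3898.
Alice: prior odds 0.018/0.982 = 0.018330; posterior odds 0.080465; posterior probability 0.074.
Bob: prior odds 0.301/0.699 = 0.43062; posterior odds 1.8903; posterior probability 0.654.

Alice: 0.074; Bob: 0.654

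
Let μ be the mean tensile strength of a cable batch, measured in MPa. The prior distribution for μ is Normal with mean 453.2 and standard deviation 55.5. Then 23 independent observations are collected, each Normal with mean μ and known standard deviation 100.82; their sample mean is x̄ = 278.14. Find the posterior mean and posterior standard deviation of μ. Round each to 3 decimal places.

Posterior mean ≈ 300.105; posterior SD ≈ 19.659

With known σ, the Normal prior is conjugate. Weight on the data is w = (n/σ²)/(n/σ² + 1/τ₀²) = 0.00226274/(0.00226274+0.00032465) = 0.87453.
Posterior mean = w·x̄ + (1−w)·μ₀ = 0.87453·278.14 + 0.12547·453.2 = 300.105. Posterior variance = 1/(0.00226274+0.00032465) = 386.490, so SD = 19.659.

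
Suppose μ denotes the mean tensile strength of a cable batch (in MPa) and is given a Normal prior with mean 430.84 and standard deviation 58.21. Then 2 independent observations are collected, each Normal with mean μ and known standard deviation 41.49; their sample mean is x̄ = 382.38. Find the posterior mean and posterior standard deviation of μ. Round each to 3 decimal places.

With known σ, the Normal prior is conjugate. Weight on the data is w = (n/σ²)/(n/σ² + 1/τ₀²) = 0.00116183/(0.00116183+0.00029512) = 0.79744.
Posterior mean = w·x̄ + (1−w)·μ₀ = 0.79744·382.38 + 0.20256·430.84 = 392.196. Posterior variance = 1/(0.00116183+0.00029512) = 686.363, so SD = 26.199.

Posterior mean ≈ 392.196; posterior SD ≈ 26.199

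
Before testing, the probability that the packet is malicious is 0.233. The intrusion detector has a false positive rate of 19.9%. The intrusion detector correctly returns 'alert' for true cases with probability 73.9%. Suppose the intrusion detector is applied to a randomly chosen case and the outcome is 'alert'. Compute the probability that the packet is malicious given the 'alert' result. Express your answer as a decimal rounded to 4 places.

P(H | E) ≈ 0.5301

Let H be the event that the packet is malicious. P(H) = 0.233, so P(¬H) = 0.767. With E the 'alert' result, P(E|H) = 0.739 and P(E|¬H) = 0.199.
P(E) = 0.739·0.233 + 0.199·0.767 = 0.17219 + 0.15263 = 0.32482.
By Bayes' theorem, P(H|E) = 0.17219 / 0.32482 = 0.5301.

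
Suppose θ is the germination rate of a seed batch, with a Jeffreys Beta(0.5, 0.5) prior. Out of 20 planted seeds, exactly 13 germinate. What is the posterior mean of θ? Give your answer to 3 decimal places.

Posterior mean ≈ 0.643

Observing 13 successes and 7 failures updates Beta(0.5, 0.5) by adding the success and failure counts to the two shape parameters: α = 0.5+13 = 13.5, β = 0.5+7 = 7.5.
Posterior mean = α/(α+β) = 13.5/21 = 0.643.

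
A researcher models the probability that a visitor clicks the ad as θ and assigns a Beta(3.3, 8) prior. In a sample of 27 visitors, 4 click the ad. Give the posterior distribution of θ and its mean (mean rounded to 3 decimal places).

Posterior: Beta(7.3, 31); mean ≈ 0.191

Observing 4 successes and 23 failures updates Beta(3.3, 8) by adding the success and failure counts to the two shape parameters: α = 3.3+4 = 7.3, β = 8+23 = 31.
E[θ | data] = 7.3/(7.3+31) = 0.191.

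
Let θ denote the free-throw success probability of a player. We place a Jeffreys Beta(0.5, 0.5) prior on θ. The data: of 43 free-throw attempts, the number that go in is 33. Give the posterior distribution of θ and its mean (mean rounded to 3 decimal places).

Posterior: Beta(33.5, 10.5); mean ≈ 0.761

Observing 33 successes and 10 failures updates Beta(0.5, 0.5) by adding the success and failure counts to the two shape parameters: α = 0.5+33 = 33.5, β = 0.5+10 = 10.5.
E[θ | data] = 33.5/(33.5+10.5) = 0.761.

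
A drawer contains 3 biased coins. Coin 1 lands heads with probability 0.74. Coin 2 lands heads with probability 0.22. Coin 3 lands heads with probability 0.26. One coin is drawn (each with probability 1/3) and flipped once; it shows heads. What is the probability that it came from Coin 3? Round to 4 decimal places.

Posterior probability ≈ 0.2131

P(heads|C1) = 0.74; P(heads|C2) = 0.22; P(heads|C3) = 0.26.
Prior × likelihood for each source: 0.333333·0.74=0.2467, 0.333333·0.22=0.07333, 0.333333·0.26=0.08667. Summing gives P(heads) = 0.40667.
P(Coin 3 | heads) = 0.08667 / 0.40667 = 0.2131.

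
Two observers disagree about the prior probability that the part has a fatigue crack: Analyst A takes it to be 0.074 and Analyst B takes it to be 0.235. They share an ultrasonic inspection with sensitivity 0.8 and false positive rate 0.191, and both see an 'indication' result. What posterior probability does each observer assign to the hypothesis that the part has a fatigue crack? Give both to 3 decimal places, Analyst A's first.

P('+'|H) = 0.8, P('+'|¬H) = 0.191.
Analyst A: numerator 0.8·0.074 = 0.059200; evidence = 0.059200+0.191·0.926 = 0.23607; posterior = 0.251.
Analyst B: numerator 0.8·0.235 = 0.18800; evidence = 0.18800+0.191·0.765 = 0.33411; posterior = 0.563.

Analyst A: 0.251; Analyst B: 0.563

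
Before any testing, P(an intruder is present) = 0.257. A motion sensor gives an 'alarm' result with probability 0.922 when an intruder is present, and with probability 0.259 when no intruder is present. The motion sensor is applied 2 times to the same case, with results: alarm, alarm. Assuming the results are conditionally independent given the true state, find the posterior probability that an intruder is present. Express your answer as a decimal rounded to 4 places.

Posterior P(H) ≈ 0.8142

With H the event that an intruder is present, the joint likelihood of the observed sequence is P(data|H) = 0.922·0.922 = 0.85008 and P(data|¬H) = 0.259·0.259 = 0.067081.
Bayes: P(H|data) = 0.257·0.85008 / (0.257·0.85008 + 0.743·0.067081) = 0.21847/0.26831 = 0.8142.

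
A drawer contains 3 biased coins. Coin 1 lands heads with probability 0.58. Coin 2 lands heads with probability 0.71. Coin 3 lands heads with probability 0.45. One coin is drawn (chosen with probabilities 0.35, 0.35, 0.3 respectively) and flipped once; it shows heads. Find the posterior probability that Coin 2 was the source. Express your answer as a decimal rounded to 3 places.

Tabulate prior·likelihood by source: [1] prior 0.35, lik 0.58, product 0.2030; [2] prior 0.35, lik 0.71, product 0.2485; [3] prior 0.3, lik 0.45, product 0.1350.
Normalizing constant = 0.58650; the posterior for Coin 2 is its product over the sum, 0.2485/0.58650 = 0.424.

Posterior probability ≈ 0.424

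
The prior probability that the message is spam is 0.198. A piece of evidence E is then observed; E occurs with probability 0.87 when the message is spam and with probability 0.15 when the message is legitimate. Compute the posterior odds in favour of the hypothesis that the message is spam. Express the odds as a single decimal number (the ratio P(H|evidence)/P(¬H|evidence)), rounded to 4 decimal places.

Posterior odds ≈ 1.4319

Prior odds = 0.198/(1−0.198) = 0.24688. In log-odds, ln(0.24688) = -1.3988.
Add log likelihood ratio: ln(5.8000) = 1.7579.
Posterior log-odds = 0.35902, so posterior odds = exp(0.35902) = 1.4319.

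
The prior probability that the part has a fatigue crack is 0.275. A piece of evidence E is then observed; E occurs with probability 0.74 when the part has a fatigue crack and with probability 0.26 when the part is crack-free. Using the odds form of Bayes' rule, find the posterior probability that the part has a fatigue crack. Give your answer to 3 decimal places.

Prior odds = 0.275/(1−0.275) = 0.37931. In log-odds, ln(0.37931) = -0.96940.
Add log likelihood ratio: ln(2.8462) = 1.0460.
Posterior log-odds = 0.076568, so posterior odds = exp(0.076568) = 1.0796. Converting, P(H|E) = 1.0796/2.0796 = 0.519.

Posterior probability ≈ 0.519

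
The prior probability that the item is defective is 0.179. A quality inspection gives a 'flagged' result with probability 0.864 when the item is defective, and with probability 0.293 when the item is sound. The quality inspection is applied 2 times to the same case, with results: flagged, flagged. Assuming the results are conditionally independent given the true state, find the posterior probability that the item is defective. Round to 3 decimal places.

Let H be the event that the item is defective; start with P(H) = 0.179. P('flagged'|H) = 0.864, P('flagged'|¬H) = 0.293.
Update on result 1 ('flagged'): P(H) ← 0.864·0.1790 / (0.864·0.1790 + 0.293·0.8210) = 0.15466/0.39521 = 0.3913.
Update on result 2 ('flagged'): P(H) ← 0.864·0.3913 / (0.864·0.3913 + 0.293·0.6087) = 0.33811/0.51645 = 0.6547.

Posterior P(H) ≈ 0.655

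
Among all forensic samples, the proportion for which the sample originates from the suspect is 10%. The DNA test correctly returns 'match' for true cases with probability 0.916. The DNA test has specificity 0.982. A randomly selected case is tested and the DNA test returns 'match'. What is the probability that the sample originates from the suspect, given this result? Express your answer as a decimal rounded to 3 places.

P(H | E) ≈ 0.850

Let H be the event that the sample originates from the suspect. P(H) = 0.1, so P(¬H) = 0.9. With E the 'match' result, P(E|H) = 0.916 and P(E|¬H) = 0.018.
P(E) = 0.916·0.1 + 0.018·0.9 = 0.091600 + 0.016200 = 0.10780.
By Bayes' theorem, P(H|E) = 0.091600 / 0.10780 = 0.850.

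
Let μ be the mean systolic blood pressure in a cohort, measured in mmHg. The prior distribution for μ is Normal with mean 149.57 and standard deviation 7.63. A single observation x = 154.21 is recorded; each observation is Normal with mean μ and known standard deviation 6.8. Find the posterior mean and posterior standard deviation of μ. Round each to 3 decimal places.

Posterior mean ≈ 152.156; posterior SD ≈ 5.077

With known σ, the Normal prior is conjugate. Weight on the data is w = (n/σ²)/(n/σ² + 1/τ₀²) = 0.0216263/(0.0216263+0.0171771) = 0.55733.
Posterior mean = w·x̄ + (1−w)·μ₀ = 0.55733·154.21 + 0.44267·149.57 = 152.156. Posterior variance = 1/(0.0216263+0.0171771) = 25.7709, so SD = 5.077.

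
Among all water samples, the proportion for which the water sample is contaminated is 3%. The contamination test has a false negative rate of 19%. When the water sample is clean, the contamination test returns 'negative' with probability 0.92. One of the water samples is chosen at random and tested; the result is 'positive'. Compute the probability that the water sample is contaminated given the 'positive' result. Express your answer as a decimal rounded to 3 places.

P(H | E) ≈ 0.238

Write H for 'the water sample is contaminated'. Prior odds H:¬H = 0.03/0.97 = 0.030928. For the 'positive' outcome, the likelihood ratio is 0.81/0.08 = 10.125.
Posterior odds = 0.030928 × 10.125 = 0.31314, so P(H|E) = 0.31314/(1+0.31314) = 0.238.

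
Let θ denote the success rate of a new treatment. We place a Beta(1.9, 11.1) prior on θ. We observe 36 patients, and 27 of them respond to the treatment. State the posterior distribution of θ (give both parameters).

The binomial likelihood is conjugate to the Beta prior: with 27 successes and 9 failures, the posterior is Beta(1.9+27, 11.1+9) = Beta(28.9, 20.1).

Posterior: Beta(28.9, 20.1)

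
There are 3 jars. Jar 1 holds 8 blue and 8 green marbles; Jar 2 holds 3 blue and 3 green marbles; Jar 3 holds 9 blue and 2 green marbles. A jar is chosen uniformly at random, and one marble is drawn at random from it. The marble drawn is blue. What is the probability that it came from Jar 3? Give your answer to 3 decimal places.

Posterior probability ≈ 0.450

Tabulate prior·likelihood by source: [1] prior 0.333333, lik 0.5, product 0.1667; [2] prior 0.333333, lik 0.5, product 0.1667; [3] prior 0.333333, lik 0.8182, product 0.2727.
Normalizing constant = 0.60606; the posterior for Jar 3 is its product over the sum, 0.2727/0.60606 = 0.450.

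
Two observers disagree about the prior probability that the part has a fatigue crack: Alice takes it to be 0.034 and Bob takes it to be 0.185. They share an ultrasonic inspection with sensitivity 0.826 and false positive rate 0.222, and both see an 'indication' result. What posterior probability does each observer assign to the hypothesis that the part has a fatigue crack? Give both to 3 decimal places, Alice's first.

P('+'|H) = 0.826, P('+'|¬H) = 0.222.
Alice: numerator 0.826·0.034 = 0.028084; evidence = 0.028084+0.222·0.966 = 0.24254; posterior = 0.116.
Bob: numerator 0.826·0.185 = 0.15281; evidence = 0.15281+0.222·0.815 = 0.33374; posterior = 0.458.

Alice: 0.116; Bob: 0.458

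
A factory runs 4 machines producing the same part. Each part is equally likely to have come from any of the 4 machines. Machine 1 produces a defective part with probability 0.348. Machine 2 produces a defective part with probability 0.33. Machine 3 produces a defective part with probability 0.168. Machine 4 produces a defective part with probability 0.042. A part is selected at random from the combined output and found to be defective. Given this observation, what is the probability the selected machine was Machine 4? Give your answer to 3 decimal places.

P(defective|M1) = 0.348; P(defective|M2) = 0.33; P(defective|M3) = 0.168; P(defective|M4) = 0.042.
Prior × likelihood for each source: 0.25·0.348=0.08700, 0.25·0.33=0.08250, 0.25·0.168=0.04200, 0.25·0.042=0.01050. Summing gives P(defective) = 0.22200.
P(Machine 4 | defective) = 0.01050 / 0.22200 = 0.047.

Posterior probability ≈ 0.047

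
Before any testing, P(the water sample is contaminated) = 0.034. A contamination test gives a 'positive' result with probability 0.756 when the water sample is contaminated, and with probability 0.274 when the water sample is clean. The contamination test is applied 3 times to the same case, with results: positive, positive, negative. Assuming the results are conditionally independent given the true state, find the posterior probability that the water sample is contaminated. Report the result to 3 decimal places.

Let H be the event that the water sample is contaminated; start with P(H) = 0.034. P('positive'|H) = 0.756, P('positive'|¬H) = 0.274.
Update on result 1 ('positive'): P(H) ← 0.756·0.0340 / (0.756·0.0340 + 0.274·0.9660) = 0.025704/0.29039 = 0.0885.
Update on result 2 ('positive'): P(H) ← 0.756·0.0885 / (0.756·0.0885 + 0.274·0.9115) = 0.066918/0.31666 = 0.2113.
Update on result 3 ('negative'): P(H) ← 0.244·0.2113 / (0.244·0.2113 + 0.726·0.7887) = 0.051562/0.62414 = 0.0826.

Posterior P(H) ≈ 0.083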